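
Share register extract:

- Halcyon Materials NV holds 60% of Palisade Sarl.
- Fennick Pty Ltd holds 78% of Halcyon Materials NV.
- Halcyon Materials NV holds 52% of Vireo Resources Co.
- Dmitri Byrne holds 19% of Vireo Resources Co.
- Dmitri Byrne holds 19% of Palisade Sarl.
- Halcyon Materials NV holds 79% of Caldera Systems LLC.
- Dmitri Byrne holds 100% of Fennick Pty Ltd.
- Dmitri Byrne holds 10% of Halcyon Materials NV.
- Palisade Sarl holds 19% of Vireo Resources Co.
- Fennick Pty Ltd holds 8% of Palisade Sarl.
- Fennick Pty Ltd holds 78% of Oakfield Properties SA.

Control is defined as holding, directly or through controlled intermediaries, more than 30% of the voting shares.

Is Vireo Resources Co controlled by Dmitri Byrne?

Yes

Dmitri holds 100% of Fennick, so Dmitri controls Fennick.
Dmitri and Fennick together hold 10% + 78% = 88% of Halcyon, so Dmitri controls Halcyon.
Dmitri and Fennick and Halcyon together hold 19% + 8% + 60% = 87% of Palisade, so Dmitri controls Palisade.
Halcyon and Dmitri and Palisade together hold 52% + 19% + 19% = 90% of Vireo, so Dmitri controls Vireo.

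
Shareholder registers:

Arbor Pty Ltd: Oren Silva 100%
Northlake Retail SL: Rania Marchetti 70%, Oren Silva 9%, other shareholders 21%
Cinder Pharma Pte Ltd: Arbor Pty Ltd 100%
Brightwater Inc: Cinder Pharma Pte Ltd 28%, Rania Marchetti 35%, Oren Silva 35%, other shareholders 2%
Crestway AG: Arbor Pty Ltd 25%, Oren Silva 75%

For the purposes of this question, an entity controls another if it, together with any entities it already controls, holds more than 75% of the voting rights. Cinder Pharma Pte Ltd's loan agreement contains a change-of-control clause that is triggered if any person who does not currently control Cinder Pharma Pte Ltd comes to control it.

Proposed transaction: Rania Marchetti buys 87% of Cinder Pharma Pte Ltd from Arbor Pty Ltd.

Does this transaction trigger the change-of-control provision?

The purchase adds only to Rania's holdings (Arbor's stake shrinks), so Rania is the only person who could newly come to control Cinder.
Rania's largest direct stake is 70% in Northlake, which does not meet the threshold, so Rania controls no company.
Neither Rania nor any entity Rania controls holds any voting interest in Cinder.
So before the transaction, Rania does not control Cinder.
After the purchase, Rania holds 87% of Cinder directly, and Arbor's stake falls to 13%.
Rania holds 87% of Cinder, so Rania controls Cinder.
Rania did not control Cinder before and does after, so the clause is triggered.

Yes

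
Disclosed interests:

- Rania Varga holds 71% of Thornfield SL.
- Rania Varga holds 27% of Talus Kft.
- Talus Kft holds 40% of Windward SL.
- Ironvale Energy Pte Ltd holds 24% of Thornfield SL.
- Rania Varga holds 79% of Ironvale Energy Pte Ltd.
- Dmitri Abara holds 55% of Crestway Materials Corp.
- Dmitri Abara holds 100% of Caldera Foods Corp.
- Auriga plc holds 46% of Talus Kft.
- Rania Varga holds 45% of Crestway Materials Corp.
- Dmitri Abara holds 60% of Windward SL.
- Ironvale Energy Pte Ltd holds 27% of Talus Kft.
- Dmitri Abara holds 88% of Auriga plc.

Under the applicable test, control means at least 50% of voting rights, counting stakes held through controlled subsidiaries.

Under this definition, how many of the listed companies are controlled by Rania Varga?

3

Rania holds 79% of Ironvale, so Rania controls Ironvale.
Ironvale and Rania together hold 27% + 27% = 54% of Talus, so Rania controls Talus.
Rania and Ironvale together hold 71% + 24% = 95% of Thornfield, so Rania controls Thornfield.
No other company's threshold is met.
Rania controls 3 companies.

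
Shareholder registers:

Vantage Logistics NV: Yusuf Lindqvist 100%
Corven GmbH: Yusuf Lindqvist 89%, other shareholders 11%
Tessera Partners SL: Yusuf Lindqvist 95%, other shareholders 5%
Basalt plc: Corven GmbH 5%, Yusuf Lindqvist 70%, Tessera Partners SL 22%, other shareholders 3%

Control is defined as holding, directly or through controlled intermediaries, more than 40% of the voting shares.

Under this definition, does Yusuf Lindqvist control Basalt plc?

Yusuf holds 95% of Tessera, so Yusuf controls Tessera.
Yusuf holds 89% of Corven, so Yusuf controls Corven.
Corven and Yusuf and Tessera together hold 5% + 70% + 22% = 97% of Basalt, so Yusuf controls Basalt.

Yes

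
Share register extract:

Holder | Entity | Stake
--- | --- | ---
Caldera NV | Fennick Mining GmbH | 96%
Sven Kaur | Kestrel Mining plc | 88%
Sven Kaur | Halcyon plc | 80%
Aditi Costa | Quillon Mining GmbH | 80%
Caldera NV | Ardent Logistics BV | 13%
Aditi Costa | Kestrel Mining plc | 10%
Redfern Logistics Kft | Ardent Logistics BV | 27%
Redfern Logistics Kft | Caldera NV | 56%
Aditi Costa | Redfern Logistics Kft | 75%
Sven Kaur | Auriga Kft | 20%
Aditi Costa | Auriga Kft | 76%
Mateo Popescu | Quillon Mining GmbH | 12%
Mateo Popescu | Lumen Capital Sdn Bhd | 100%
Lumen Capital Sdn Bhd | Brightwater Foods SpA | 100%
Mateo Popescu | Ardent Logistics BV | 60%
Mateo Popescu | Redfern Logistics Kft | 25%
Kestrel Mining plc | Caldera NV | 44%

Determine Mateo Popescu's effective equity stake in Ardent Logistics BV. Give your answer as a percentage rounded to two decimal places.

68.57%

Mateo reaches Ardent along 3 paths.
Via Redfern → Caldera: 25% × 56% × 13% = 1.82%.
Direct stake: 60% = 60%.
Via Redfern: 25% × 27% = 6.75%.
Total: 1.82% + 60% + 6.75% = 68.57%.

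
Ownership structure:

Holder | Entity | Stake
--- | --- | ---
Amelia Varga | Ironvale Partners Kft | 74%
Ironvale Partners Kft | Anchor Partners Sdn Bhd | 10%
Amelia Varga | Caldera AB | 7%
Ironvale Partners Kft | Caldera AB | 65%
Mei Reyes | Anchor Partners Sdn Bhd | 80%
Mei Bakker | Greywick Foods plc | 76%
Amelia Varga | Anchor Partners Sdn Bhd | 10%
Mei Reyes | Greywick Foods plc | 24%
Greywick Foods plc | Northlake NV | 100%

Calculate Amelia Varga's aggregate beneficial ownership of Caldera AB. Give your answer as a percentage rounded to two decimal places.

Amelia reaches Caldera along 2 paths.
Direct stake: 7% = 7%.
Via Ironvale: 74% × 65% = 48.1%.
Total: 7% + 48.1% = 55.1%.
Rounded: 55.10%.

55.10%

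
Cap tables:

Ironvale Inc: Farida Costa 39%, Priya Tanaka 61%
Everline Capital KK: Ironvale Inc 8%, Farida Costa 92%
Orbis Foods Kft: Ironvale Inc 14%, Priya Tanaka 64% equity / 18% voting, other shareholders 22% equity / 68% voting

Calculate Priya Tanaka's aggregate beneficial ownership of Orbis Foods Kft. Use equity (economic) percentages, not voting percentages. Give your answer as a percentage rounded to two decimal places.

Priya reaches Orbis along 2 paths.
Via Ironvale: 61% × 14% = 8.54%.
Direct stake: 64% = 64%.
Total: 8.54% + 64% = 72.54%.

72.54%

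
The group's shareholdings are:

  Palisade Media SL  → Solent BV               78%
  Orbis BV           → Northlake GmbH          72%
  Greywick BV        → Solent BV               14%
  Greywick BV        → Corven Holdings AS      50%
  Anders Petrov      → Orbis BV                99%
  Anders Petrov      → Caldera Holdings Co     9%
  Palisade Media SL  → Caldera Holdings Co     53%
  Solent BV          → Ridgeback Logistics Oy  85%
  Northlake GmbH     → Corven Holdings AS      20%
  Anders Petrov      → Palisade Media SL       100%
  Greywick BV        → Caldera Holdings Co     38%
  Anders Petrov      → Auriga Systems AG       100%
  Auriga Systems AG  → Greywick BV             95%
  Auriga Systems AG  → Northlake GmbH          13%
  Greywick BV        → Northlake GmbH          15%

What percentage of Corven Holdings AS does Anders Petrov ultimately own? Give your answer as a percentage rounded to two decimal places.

67.21%

Anders reaches Corven along 4 paths.
Via Auriga → Greywick → Northlake: 100% × 95% × 15% × 20% = 2.85%.
Via Auriga → Northlake: 100% × 13% × 20% = 2.6%.
Via Orbis → Northlake: 99% × 72% × 20% = 14.256%.
Via Auriga → Greywick: 100% × 95% × 50% = 47.5%.
Total: 2.85% + 2.6% + 14.256% + 47.5% = 67.206%.
Rounded: 67.21%.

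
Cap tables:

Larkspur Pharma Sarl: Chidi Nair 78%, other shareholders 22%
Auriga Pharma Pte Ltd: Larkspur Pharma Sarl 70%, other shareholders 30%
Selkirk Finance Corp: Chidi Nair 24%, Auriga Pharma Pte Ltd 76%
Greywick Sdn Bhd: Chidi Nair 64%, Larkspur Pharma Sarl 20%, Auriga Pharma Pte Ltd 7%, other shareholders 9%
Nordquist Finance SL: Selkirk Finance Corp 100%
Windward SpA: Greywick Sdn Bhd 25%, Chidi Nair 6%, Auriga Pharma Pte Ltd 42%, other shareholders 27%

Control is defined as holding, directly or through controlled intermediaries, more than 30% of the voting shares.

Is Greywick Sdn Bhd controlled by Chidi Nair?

Chidi holds 78% of Larkspur, so Chidi controls Larkspur.
Larkspur holds 70% of Auriga, so Chidi controls Auriga.
Chidi and Larkspur and Auriga together hold 64% + 20% + 7% = 91% of Greywick, so Chidi controls Greywick.

Yes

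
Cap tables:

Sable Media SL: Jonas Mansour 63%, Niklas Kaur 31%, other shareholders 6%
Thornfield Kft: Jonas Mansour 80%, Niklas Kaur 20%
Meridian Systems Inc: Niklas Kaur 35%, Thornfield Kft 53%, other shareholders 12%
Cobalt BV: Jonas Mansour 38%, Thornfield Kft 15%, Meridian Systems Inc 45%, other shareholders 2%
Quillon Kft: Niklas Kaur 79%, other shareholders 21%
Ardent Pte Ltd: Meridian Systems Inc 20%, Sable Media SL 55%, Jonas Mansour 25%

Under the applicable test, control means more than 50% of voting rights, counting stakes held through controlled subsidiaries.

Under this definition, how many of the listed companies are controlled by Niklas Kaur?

1

Niklas holds 79% of Quillon, so Niklas controls Quillon.
No other company's threshold is met.
Niklas controls 1 company.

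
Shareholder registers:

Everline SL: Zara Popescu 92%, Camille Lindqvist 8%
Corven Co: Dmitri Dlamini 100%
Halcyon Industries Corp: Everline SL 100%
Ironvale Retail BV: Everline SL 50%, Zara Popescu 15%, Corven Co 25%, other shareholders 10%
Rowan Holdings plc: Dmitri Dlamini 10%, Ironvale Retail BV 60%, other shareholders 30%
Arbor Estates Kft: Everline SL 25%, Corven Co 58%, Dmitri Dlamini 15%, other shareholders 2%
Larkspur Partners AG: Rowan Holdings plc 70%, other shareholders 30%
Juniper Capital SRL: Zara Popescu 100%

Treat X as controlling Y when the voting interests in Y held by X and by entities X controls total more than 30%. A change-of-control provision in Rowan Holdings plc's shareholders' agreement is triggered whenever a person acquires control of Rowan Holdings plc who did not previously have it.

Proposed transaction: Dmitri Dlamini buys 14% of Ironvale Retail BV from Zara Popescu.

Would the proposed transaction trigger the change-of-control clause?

Yes

The purchase adds only to Dmitri's holdings (Zara's stake shrinks), so Dmitri is the only person who could newly come to control Rowan.
Dmitri holds 100% of Corven, so Dmitri controls Corven.
Corven and Dmitri together hold 58% + 15% = 73% of Arbor, so Dmitri controls Arbor.
In Rowan, Dmitri's side holds only 10%, not > 30%.
So before the transaction, Dmitri does not control Rowan.
After the purchase, Dmitri holds 14% of Ironvale directly, and Zara's stake falls to 1%.
Corven and Dmitri together hold 25% + 14% = 39% of Ironvale, so Dmitri controls Ironvale.
Dmitri and Ironvale together hold 10% + 60% = 70% of Rowan, so Dmitri controls Rowan.
Dmitri did not control Rowan before and does after, so the clause is triggered.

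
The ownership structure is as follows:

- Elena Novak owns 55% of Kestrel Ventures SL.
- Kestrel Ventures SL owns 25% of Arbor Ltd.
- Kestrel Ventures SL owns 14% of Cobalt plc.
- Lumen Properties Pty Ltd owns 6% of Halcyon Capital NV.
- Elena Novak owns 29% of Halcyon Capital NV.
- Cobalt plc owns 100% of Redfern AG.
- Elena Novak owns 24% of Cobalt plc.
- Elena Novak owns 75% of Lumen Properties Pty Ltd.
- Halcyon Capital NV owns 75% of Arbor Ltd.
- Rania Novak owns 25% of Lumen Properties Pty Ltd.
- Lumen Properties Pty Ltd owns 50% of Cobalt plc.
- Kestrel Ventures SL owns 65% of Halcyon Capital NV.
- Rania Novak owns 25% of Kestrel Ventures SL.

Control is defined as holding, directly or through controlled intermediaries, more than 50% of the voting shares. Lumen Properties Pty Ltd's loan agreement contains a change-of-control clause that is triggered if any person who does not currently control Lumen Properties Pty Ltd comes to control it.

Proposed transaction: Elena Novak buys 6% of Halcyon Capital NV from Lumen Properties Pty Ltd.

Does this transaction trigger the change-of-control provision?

No

The purchase adds only to Elena's holdings (Lumen's stake shrinks), so Elena is the only person who could newly come to control Lumen.
Elena holds 75% of Lumen, so Elena controls Lumen.
So Elena already controls Lumen before the transaction.
After the purchase, Elena's direct stake in Halcyon rises to 29% + 6% = 35%, and Lumen's stake falls to 0%.
Elena controlled Lumen already, so this is not a new person acquiring control; every other person's position is unchanged or reduced.
No new person acquires control, so the clause is not triggered.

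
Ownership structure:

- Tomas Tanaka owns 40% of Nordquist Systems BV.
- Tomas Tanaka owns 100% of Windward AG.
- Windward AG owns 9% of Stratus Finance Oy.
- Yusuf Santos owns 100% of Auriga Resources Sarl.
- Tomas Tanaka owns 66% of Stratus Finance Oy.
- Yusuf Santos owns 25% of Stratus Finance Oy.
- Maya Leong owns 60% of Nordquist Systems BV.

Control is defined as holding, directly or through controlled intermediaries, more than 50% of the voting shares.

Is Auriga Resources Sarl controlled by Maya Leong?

No

Maya holds 60% of Nordquist, so Maya controls Nordquist.
Neither Maya nor any entity Maya controls holds any voting interest in Auriga.
So Maya does not control Auriga.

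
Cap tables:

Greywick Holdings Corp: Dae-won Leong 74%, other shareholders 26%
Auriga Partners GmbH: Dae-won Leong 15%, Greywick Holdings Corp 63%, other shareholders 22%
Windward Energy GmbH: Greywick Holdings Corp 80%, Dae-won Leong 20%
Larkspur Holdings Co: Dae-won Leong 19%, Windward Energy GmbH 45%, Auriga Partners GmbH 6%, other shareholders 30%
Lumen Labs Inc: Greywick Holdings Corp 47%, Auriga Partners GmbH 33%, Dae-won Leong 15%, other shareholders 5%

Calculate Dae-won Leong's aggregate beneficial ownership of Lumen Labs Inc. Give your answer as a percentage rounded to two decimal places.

70.11%

Dae-won reaches Lumen along 4 paths.
Via Greywick: 74% × 47% = 34.78%.
Via Auriga: 15% × 33% = 4.95%.
Via Greywick → Auriga: 74% × 63% × 33% = 15.3846%.
Direct stake: 15% = 15%.
Total: 34.78% + 4.95% + 15.3846% + 15% = 70.1146%.
Rounded: 70.11%.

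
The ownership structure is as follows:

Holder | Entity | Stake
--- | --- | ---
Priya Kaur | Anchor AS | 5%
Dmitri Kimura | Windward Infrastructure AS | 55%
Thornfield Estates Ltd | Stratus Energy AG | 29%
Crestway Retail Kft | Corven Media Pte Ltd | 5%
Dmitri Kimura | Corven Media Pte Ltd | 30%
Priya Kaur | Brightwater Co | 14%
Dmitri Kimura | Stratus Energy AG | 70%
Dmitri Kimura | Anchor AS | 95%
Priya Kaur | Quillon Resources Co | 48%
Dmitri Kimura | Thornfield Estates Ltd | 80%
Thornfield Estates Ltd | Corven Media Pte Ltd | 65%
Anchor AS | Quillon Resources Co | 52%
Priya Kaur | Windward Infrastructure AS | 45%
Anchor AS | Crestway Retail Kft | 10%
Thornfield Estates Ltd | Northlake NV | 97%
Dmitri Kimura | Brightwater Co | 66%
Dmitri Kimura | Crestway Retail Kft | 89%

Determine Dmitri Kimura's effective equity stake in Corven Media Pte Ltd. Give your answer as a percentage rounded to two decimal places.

Dmitri reaches Corven along 4 paths.
Via Thornfield: 80% × 65% = 52%.
Direct stake: 30% = 30%.
Via Crestway: 89% × 5% = 4.45%.
Via Anchor → Crestway: 95% × 10% × 5% = 0.475%.
Total: 52% + 30% + 4.45% + 0.475% = 86.925%.
Rounded: 86.93%.

86.93%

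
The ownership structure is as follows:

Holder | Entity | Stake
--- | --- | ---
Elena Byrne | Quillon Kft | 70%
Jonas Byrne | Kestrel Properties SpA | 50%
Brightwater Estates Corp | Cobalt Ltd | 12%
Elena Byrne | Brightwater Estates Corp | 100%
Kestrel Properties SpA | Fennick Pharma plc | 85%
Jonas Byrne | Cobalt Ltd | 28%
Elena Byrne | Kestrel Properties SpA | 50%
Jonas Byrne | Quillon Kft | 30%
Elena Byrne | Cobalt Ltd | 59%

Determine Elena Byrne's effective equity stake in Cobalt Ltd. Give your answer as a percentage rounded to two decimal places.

Elena reaches Cobalt along 2 paths.
Direct stake: 59% = 59%.
Via Brightwater: 100% × 12% = 12%.
Total: 59% + 12% = 71%.
Rounded: 71.00%.

71.00%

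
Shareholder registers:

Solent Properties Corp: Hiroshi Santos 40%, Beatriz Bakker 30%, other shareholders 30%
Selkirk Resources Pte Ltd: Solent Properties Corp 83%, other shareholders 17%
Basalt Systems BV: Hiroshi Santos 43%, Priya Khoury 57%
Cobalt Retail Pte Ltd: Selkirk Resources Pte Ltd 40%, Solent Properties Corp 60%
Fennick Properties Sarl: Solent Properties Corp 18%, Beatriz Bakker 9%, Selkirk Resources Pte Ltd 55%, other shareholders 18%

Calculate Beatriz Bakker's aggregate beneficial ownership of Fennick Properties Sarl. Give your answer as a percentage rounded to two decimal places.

28.10%

Beatriz reaches Fennick along 3 paths.
Via Solent: 30% × 18% = 5.4%.
Direct stake: 9% = 9%.
Via Solent → Selkirk: 30% × 83% × 55% = 13.695%.
Total: 5.4% + 9% + 13.695% = 28.095%.
Rounded: 28.10%.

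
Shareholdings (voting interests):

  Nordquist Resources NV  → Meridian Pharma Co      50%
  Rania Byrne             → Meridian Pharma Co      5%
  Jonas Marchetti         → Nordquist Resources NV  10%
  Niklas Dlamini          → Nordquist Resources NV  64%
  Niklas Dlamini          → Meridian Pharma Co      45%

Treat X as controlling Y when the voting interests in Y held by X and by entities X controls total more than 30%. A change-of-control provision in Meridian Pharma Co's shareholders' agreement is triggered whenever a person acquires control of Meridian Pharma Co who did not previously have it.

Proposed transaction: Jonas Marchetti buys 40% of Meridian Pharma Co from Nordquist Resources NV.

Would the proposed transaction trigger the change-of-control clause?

Yes

The purchase adds only to Jonas's holdings (Nordquist's stake shrinks), so Jonas is the only person who could newly come to control Meridian.
Jonas's largest direct stake is 10% in Nordquist, which does not meet the threshold, so Jonas controls no company.
Neither Jonas nor any entity Jonas controls holds any voting interest in Meridian.
So before the transaction, Jonas does not control Meridian.
After the purchase, Jonas holds 40% of Meridian directly, and Nordquist's stake falls to 10%.
Jonas holds 40% of Meridian, so Jonas controls Meridian.
Jonas did not control Meridian before and does after, so the clause is triggered.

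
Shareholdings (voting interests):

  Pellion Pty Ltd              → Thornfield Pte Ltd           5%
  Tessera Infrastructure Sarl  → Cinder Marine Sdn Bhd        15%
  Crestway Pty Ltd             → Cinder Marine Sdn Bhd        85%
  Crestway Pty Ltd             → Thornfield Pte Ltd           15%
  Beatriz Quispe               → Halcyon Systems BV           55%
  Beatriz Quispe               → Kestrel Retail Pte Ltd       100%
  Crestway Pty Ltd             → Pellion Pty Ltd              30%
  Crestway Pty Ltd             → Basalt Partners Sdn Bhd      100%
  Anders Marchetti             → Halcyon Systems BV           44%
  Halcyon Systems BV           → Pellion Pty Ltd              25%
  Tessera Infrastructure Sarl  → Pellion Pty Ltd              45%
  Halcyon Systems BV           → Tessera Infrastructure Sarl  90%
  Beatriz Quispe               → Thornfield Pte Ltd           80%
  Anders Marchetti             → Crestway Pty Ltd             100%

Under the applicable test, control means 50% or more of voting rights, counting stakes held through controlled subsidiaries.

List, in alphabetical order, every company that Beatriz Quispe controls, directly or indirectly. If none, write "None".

Halcyon Systems BV, Kestrel Retail Pte Ltd, Pellion Pty Ltd, Tessera Infrastructure Sarl, Thornfield Pte Ltd

Beatriz holds 55% of Halcyon, so Beatriz controls Halcyon.
Halcyon holds 90% of Tessera, so Beatriz controls Tessera.
Beatriz holds 100% of Kestrel, so Beatriz controls Kestrel.
Halcyon and Tessera together hold 25% + 45% = 70% of Pellion, so Beatriz controls Pellion.
Pellion and Beatriz together hold 5% + 80% = 85% of Thornfield, so Beatriz controls Thornfield.
No other company's threshold is met.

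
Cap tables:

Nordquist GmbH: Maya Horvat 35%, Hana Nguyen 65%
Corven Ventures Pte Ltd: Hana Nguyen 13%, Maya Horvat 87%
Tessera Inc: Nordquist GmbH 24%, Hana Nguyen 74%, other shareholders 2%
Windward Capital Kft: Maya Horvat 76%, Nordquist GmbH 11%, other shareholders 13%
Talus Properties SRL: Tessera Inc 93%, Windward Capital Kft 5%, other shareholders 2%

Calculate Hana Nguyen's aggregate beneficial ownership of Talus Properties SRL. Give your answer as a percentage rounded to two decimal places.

83.69%

Hana reaches Talus along 3 paths.
Via Nordquist → Tessera: 65% × 24% × 93% = 14.508%.
Via Tessera: 74% × 93% = 68.82%.
Via Nordquist → Windward: 65% × 11% × 5% = 0.3575%.
Total: 14.508% + 68.82% + 0.3575% = 83.6855%.
Rounded: 83.69%.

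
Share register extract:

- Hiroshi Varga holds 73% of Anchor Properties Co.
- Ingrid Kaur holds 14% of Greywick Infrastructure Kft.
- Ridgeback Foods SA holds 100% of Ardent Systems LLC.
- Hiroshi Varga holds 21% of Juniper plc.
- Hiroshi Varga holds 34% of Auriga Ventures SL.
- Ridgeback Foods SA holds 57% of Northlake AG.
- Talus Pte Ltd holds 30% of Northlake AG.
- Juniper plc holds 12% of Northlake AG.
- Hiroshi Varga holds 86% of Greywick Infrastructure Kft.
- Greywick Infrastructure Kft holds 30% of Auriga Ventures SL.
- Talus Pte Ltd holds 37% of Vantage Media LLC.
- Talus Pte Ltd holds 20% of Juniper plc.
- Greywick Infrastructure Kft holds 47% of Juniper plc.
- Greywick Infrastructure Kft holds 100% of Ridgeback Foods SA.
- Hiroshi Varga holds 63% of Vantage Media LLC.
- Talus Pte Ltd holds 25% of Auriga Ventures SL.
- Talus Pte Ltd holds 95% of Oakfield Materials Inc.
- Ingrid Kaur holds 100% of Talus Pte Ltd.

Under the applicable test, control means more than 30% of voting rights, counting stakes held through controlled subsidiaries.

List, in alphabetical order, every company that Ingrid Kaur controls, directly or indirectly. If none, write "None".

Ingrid holds 100% of Talus, so Ingrid controls Talus.
Talus holds 37% of Vantage, so Ingrid controls Vantage.
Talus holds 95% of Oakfield, so Ingrid controls Oakfield.
No other company's threshold is met.

Oakfield Materials Inc, Talus Pte Ltd, Vantage Media LLC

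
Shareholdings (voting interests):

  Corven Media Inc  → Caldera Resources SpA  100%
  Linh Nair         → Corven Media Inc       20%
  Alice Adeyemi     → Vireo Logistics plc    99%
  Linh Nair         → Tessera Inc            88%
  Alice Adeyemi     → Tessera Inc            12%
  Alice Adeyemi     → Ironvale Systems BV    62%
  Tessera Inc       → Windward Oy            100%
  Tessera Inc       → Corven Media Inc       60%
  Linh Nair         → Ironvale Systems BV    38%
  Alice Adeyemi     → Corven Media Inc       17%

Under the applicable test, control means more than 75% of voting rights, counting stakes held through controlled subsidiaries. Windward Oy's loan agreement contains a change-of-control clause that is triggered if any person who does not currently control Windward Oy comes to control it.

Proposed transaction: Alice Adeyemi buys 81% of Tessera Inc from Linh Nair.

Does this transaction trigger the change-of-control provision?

The purchase adds only to Alice's holdings (Linh's stake shrinks), so Alice is the only person who could newly come to control Windward.
Alice holds 99% of Vireo, so Alice controls Vireo.
Neither Alice nor any entity Alice controls holds any voting interest in Windward.
So before the transaction, Alice does not control Windward.
After the purchase, Alice's direct stake in Tessera rises to 12% + 81% = 93%, and Linh's stake falls to 7%.
Alice holds 93% of Tessera, so Alice controls Tessera.
Tessera holds 100% of Windward, so Alice controls Windward.
Alice did not control Windward before and does after, so the clause is triggered.

Yes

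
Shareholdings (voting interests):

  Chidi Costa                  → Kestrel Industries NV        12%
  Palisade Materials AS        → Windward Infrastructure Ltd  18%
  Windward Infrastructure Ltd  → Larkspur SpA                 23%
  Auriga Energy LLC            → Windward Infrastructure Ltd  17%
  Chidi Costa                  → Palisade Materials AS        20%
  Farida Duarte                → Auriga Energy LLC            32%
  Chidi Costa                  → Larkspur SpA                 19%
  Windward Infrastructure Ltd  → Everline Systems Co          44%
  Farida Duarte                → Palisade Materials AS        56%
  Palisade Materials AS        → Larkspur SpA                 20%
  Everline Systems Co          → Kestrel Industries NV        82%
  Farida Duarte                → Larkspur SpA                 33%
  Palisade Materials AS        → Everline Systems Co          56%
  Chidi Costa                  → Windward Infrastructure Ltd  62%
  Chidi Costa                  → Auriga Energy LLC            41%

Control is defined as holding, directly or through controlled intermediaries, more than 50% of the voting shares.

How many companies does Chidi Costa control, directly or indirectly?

1

Chidi holds 62% of Windward, so Chidi controls Windward.
No other company's threshold is met.
Chidi controls 1 company.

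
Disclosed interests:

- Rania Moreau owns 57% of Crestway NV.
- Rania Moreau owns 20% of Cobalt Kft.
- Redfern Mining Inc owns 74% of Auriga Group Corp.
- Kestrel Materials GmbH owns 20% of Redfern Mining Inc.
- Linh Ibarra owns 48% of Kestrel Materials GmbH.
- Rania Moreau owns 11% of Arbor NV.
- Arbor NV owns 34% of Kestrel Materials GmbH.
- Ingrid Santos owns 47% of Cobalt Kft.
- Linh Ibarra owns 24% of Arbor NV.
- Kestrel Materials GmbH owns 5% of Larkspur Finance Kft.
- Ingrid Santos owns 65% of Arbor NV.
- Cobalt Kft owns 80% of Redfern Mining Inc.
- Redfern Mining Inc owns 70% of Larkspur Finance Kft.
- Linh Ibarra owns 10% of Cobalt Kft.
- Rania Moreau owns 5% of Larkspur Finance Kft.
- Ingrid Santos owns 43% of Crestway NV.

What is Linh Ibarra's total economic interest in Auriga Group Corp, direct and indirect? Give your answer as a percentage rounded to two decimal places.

14.23%

Linh reaches Auriga along 3 paths.
Via Cobalt → Redfern: 10% × 80% × 74% = 5.92%.
Via Kestrel → Redfern: 48% × 20% × 74% = 7.104%.
Via Arbor → Kestrel → Redfern: 24% × 34% × 20% × 74% = 1.20768%.
Total: 5.92% + 7.104% + 1.20768% = 14.23168%.
Rounded: 14.23%.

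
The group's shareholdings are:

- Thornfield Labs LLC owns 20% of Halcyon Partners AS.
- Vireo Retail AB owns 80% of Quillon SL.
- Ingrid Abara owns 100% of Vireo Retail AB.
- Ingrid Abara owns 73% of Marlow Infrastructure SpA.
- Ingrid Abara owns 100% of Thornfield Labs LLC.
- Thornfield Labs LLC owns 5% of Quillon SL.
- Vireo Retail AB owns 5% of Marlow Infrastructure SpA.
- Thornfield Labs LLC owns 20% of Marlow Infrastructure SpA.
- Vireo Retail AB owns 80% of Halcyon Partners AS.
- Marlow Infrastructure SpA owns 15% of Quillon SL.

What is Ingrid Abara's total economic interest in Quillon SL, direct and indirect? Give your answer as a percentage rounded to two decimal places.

99.70%

Ingrid reaches Quillon along 5 paths.
Via Thornfield: 100% × 5% = 5%.
Via Thornfield → Marlow: 100% × 20% × 15% = 3%.
Via Marlow: 73% × 15% = 10.95%.
Via Vireo → Marlow: 100% × 5% × 15% = 0.75%.
Via Vireo: 100% × 80% = 80%.
Total: 5% + 3% + 10.95% + 0.75% + 80% = 99.7%.
Rounded: 99.70%.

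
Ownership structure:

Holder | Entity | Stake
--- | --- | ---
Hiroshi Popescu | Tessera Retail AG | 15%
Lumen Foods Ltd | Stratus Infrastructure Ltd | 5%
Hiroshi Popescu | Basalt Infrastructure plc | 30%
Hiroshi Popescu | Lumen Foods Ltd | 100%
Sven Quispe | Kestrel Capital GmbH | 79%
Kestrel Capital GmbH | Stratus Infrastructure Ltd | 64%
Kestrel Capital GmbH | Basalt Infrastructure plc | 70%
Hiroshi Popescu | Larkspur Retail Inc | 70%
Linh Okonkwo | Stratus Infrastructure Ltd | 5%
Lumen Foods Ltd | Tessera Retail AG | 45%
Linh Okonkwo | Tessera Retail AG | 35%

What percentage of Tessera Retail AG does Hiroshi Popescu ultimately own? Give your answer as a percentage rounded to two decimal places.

Hiroshi reaches Tessera along 2 paths.
Direct stake: 15% = 15%.
Via Lumen: 100% × 45% = 45%.
Total: 15% + 45% = 60%.
Rounded: 60.00%.

60.00%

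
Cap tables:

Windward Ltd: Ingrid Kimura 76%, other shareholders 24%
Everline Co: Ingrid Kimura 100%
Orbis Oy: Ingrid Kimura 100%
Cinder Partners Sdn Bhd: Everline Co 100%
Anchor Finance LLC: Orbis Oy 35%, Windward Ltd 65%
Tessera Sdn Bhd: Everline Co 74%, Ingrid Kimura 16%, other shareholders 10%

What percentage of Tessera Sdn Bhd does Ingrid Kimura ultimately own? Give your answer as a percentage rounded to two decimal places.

Ingrid reaches Tessera along 2 paths.
Via Everline: 100% × 74% = 74%.
Direct stake: 16% = 16%.
Total: 74% + 16% = 90%.
Rounded: 90.00%.

90.00%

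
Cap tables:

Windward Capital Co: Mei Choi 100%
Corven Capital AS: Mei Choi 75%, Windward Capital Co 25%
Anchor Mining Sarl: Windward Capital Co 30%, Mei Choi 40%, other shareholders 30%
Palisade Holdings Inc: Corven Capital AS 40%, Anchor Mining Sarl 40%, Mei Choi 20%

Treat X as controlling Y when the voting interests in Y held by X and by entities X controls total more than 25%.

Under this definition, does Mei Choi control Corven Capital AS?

Mei holds 100% of Windward, so Mei controls Windward.
Mei and Windward together hold 75% + 25% = 100% of Corven, so Mei controls Corven.

Yes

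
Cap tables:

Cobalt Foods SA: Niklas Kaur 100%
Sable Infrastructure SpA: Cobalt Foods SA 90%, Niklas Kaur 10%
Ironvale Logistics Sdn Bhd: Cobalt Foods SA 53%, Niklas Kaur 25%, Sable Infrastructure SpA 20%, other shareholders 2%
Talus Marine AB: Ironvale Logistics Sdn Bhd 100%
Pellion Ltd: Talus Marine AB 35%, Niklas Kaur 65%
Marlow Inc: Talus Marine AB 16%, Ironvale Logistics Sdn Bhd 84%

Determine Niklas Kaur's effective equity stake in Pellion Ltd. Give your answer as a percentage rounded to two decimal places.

99.30%

Niklas reaches Pellion along 5 paths.
Via Cobalt → Ironvale → Talus: 100% × 53% × 100% × 35% = 18.55%.
Via Ironvale → Talus: 25% × 100% × 35% = 8.75%.
Via Cobalt → Sable → Ironvale → Talus: 100% × 90% × 20% × 100% × 35% = 6.3%.
Via Sable → Ironvale → Talus: 10% × 20% × 100% × 35% = 0.7%.
Direct stake: 65% = 65%.
Total: 18.55% + 8.75% + 6.3% + 0.7% + 65% = 99.3%.
Rounded: 99.30%.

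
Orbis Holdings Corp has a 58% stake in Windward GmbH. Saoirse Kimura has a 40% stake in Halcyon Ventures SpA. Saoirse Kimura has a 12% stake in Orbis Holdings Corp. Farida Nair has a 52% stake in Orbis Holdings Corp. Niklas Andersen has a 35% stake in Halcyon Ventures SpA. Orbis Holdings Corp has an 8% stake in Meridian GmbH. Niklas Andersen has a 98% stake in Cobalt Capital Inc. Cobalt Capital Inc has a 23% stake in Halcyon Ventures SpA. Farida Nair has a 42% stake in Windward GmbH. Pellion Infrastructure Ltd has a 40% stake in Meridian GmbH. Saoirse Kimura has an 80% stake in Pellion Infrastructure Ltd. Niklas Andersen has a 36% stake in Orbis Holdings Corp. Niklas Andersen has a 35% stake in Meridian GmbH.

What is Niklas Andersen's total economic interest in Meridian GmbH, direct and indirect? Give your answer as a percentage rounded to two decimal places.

Niklas reaches Meridian along 2 paths.
Direct stake: 35% = 35%.
Via Orbis: 36% × 8% = 2.88%.
Total: 35% + 2.88% = 37.88%.

37.88%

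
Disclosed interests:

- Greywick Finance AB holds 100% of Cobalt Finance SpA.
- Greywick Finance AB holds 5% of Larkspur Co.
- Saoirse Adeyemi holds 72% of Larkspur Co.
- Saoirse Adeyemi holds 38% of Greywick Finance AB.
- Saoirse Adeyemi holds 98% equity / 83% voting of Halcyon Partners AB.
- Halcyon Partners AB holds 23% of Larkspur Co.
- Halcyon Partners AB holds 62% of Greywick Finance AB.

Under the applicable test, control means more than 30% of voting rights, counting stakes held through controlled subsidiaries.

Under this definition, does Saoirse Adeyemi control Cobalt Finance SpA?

Saoirse holds 83% of Halcyon, so Saoirse controls Halcyon.
Saoirse and Halcyon together hold 38% + 62% = 100% of Greywick, so Saoirse controls Greywick.
Greywick holds 100% of Cobalt, so Saoirse controls Cobalt.

Yes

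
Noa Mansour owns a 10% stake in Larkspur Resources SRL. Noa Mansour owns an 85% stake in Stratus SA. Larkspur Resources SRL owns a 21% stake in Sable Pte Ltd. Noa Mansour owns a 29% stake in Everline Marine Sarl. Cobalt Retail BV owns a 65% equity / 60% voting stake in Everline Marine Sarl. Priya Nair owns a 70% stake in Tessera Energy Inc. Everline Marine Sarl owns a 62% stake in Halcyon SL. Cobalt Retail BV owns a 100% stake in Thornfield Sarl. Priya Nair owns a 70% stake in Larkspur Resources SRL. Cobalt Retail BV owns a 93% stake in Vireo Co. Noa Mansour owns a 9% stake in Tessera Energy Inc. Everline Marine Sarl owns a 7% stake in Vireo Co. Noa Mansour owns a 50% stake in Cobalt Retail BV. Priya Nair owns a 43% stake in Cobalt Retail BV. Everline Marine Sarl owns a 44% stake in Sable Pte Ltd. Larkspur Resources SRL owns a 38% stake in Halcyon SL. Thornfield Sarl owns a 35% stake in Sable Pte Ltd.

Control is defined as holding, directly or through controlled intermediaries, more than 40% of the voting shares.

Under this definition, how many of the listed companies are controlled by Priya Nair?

Priya holds 43% of Cobalt, so Priya controls Cobalt.
Priya holds 70% of Larkspur, so Priya controls Larkspur.
Priya holds 70% of Tessera, so Priya controls Tessera.
Cobalt holds 60% of Everline, so Priya controls Everline.
Cobalt holds 100% of Thornfield, so Priya controls Thornfield.
Thornfield and Larkspur and Everline together hold 35% + 21% + 44% = 100% of Sable, so Priya controls Sable.
Everline and Larkspur together hold 62% + 38% = 100% of Halcyon, so Priya controls Halcyon.
Cobalt and Everline together hold 93% + 7% = 100% of Vireo, so Priya controls Vireo.
No other company's threshold is met.
Priya controls 8 companies.

8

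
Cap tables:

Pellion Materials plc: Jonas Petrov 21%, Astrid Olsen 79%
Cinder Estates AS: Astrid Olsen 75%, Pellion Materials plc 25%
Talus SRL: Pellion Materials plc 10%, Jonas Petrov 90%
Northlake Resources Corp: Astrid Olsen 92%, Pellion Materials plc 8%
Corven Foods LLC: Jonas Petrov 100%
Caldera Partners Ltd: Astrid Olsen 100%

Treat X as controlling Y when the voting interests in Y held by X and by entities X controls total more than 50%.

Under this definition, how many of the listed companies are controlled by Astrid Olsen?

4

Astrid holds 79% of Pellion, so Astrid controls Pellion.
Astrid and Pellion together hold 75% + 25% = 100% of Cinder, so Astrid controls Cinder.
Astrid and Pellion together hold 92% + 8% = 100% of Northlake, so Astrid controls Northlake.
Astrid holds 100% of Caldera, so Astrid controls Caldera.
No other company's threshold is met.
Astrid controls 4 companies.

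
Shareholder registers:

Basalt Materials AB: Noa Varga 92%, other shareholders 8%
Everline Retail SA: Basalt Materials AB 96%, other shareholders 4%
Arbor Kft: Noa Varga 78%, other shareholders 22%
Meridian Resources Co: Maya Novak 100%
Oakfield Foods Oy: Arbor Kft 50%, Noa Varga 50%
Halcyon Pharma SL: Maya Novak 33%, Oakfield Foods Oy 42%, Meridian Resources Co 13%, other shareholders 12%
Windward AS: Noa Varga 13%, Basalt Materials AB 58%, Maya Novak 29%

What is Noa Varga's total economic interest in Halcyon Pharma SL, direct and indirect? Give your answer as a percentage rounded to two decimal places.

37.38%

Noa reaches Halcyon along 2 paths.
Via Arbor → Oakfield: 78% × 50% × 42% = 16.38%.
Via Oakfield: 50% × 42% = 21%.
Total: 16.38% + 21% = 37.38%.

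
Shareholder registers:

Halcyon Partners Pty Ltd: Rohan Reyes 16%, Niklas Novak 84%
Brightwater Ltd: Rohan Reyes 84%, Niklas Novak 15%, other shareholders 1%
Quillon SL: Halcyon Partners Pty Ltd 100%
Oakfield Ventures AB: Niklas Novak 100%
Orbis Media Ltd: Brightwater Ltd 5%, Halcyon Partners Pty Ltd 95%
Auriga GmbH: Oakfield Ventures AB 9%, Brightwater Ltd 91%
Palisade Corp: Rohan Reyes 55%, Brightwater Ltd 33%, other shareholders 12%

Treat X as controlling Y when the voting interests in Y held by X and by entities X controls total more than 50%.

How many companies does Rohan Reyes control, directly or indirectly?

Rohan holds 84% of Brightwater, so Rohan controls Brightwater.
Brightwater holds 91% of Auriga, so Rohan controls Auriga.
Rohan and Brightwater together hold 55% + 33% = 88% of Palisade, so Rohan controls Palisade.
No other company's threshold is met.
Rohan controls 3 companies.

3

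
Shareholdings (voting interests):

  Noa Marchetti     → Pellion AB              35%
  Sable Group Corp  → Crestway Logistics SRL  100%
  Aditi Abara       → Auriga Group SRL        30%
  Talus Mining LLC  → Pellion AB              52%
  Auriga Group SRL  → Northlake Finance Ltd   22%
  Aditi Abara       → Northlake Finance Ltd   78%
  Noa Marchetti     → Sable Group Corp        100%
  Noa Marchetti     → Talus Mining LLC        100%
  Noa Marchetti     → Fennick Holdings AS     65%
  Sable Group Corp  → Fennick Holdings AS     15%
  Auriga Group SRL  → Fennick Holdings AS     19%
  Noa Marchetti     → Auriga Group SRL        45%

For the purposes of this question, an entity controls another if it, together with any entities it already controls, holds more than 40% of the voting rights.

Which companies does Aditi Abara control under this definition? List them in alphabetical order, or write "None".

Aditi holds 78% of Northlake, so Aditi controls Northlake.
No other company's threshold is met.

Northlake Finance Ltd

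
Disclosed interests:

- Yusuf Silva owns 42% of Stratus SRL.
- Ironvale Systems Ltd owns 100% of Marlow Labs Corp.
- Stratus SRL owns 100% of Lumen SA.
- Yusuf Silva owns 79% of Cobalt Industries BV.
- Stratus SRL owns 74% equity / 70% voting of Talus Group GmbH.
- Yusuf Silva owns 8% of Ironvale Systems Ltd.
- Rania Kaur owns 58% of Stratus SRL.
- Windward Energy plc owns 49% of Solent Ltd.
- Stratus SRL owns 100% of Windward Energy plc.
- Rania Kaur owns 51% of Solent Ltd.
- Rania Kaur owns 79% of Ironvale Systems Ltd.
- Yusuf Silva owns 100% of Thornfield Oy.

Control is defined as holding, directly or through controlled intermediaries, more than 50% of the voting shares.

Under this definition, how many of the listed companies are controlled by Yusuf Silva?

2

Yusuf holds 79% of Cobalt, so Yusuf controls Cobalt.
Yusuf holds 100% of Thornfield, so Yusuf controls Thornfield.
No other company's threshold is met.
Yusuf controls 2 companies.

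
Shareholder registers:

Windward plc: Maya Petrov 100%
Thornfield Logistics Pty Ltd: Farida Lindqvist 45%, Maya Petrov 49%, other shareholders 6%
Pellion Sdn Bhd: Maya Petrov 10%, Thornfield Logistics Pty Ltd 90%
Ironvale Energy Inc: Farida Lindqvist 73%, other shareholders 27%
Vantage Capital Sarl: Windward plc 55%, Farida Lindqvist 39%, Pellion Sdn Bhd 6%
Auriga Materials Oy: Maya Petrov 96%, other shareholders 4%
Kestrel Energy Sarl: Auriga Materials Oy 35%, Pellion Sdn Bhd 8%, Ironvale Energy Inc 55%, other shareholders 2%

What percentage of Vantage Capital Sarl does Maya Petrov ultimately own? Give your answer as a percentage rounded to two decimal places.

Maya reaches Vantage along 3 paths.
Via Windward: 100% × 55% = 55%.
Via Pellion: 10% × 6% = 0.6%.
Via Thornfield → Pellion: 49% × 90% × 6% = 2.646%.
Total: 55% + 0.6% + 2.646% = 58.246%.
Rounded: 58.25%.

58.25%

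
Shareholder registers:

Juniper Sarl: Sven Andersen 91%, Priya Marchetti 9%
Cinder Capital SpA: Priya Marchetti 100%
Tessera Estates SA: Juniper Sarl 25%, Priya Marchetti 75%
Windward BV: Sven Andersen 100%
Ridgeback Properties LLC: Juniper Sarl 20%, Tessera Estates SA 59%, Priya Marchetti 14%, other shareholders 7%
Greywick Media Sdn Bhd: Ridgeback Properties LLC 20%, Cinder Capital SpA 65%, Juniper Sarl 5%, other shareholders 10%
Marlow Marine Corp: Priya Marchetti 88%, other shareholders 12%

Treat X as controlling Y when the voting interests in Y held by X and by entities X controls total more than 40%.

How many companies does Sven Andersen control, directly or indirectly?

Sven holds 91% of Juniper, so Sven controls Juniper.
Sven holds 100% of Windward, so Sven controls Windward.
No other company's threshold is met.
Sven controls 2 companies.

2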